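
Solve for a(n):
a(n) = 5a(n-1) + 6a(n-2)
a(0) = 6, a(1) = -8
Characteristic equation: x² - 5x - 6 = 0, which factors as (x - (-1))(x - (6)) = 0.
Roots r₁ = -1, r₂ = 6 (distinct).
General solution: a(n) = A·(-1)^n + B·(6)^n.
From a(0) = 6: A + B = 6.
From a(1) = -8: -A + 6B = -8.
Solving: A = \frac{44}{7}, B = - \frac{2}{7}.
So a(n) = \frac{44 \left(-1\right)^{n}}{7} - \frac{2 \cdot 6^{n}}{7}.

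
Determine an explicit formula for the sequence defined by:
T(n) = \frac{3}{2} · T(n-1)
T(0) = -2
Pure geometric recurrence with ratio \frac{3}{2}.
By induction T(n) = T(0) · (\frac{3}{2})^n = - 2 \left(\frac{3}{2}\right)^{n}.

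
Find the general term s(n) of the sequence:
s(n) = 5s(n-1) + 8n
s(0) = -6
First-order linear with linear forcing.
Homogeneous solution: s_h(n) = A·(5)^n.
Try particular s_p(n) = pn + q. Substituting:
  pn + q = 5(p(n-1) + q) + 8n.
Matching the n-coefficient: p = 5p + 8 ⇒ p = -2.
Matching constants: q = -5p + 5q ⇒ q = - \frac{5}{2}.
General: s(n) = A·(5)^n - 2 n - \frac{5}{2}.
Apply s(0) = -6: A - \frac{5}{2} = -6 ⇒ A = - \frac{7}{2}.
So s(n) = - \frac{7 \cdot 5^{n}}{2} - 2 n - \frac{5}{2}.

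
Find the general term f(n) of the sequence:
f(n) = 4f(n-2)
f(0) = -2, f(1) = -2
Characteristic equation: x² - 4 = 0, which factors as (x - (-2))(x - (2)) = 0.
Roots r₁ = -2, r₂ = 2 (distinct).
General solution: f(n) = A·(-2)^n + B·(2)^n.
From f(0) = -2: A + B = -2.
From f(1) = -2: -2A + 2B = -2.
Solving: A = - \frac{1}{2}, B = - \frac{3}{2}.
So f(n) = - \frac{\left(-2\right)^{n}}{2} - \frac{3 \cdot 2^{n}}{2}.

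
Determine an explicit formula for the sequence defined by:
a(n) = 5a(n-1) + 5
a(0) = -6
First-order linear non-homogeneous.
Homogeneous solution: a_h(n) = A·(5)^n.
Try constant particular solution a_p = K: K = 5K + 5 ⇒ K = - \frac{5}{4}.
General: a(n) = A·(5)^n - \frac{5}{4}.
Apply a(0) = -6: A - \frac{5}{4} = -6 ⇒ A = - \frac{19}{4}.
So a(n) = - \frac{19 \cdot 5^{n}}{4} - \frac{5}{4}.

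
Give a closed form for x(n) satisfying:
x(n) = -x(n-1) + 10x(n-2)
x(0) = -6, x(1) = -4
Characteristic equation: x² + x - 10 = 0.
Discriminant Δ = (-1)² + 4·(10) = 41.
Roots r₁,₂ = (-1 ± √41)/2, so r₁ = - \frac{1}{2} + \frac{\sqrt{41}}{2}, r₂ = - \frac{\sqrt{41}}{2} - \frac{1}{2}.
General solution: x(n) = A·r₁^n + B·r₂^n.
From the initial conditions, A + B = -6 and r₁A + r₂B = -4.
Since r₁ - r₂ = √41: A = (-4 - (-6)r₂)/√41 = -3 - \frac{7 \sqrt{41}}{41}, and B = -6 - A = -3 + \frac{7 \sqrt{41}}{41}.
So x(n) = \left(-3 - \frac{7 \sqrt{41}}{41}\right)\left(- \frac{1}{2} + \frac{\sqrt{41}}{2}\right)^n + \left(-3 + \frac{7 \sqrt{41}}{41}\right)\left(- \frac{\sqrt{41}}{2} - \frac{1}{2}\right)^n.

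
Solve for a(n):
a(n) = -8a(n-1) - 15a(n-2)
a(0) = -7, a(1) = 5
Characteristic equation: x² + 8x + 15 = 0, which factors as (x - (-5))(x - (-3)) = 0.
Roots r₁ = -5, r₂ = -3 (distinct).
General solution: a(n) = A·(-5)^n + B·(-3)^n.
From a(0) = -7: A + B = -7.
From a(1) = 5: -5A - 3B = 5.
Solving: A = 8, B = -15.
So a(n) = - 15 \left(-3\right)^{n} + 8 \left(-5\right)^{n}.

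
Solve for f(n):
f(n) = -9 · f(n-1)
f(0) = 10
Pure geometric recurrence with ratio -9.
By induction f(n) = f(0) · (-9)^n = 10 \left(-9\right)^{n}.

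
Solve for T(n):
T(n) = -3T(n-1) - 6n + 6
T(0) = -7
First-order linear with linear forcing.
Homogeneous solution: T_h(n) = A·(-3)^n.
Try particular T_p(n) = pn + q. Substituting:
  pn + q = -3(p(n-1) + q) - 6n + 6.
Matching the n-coefficient: p = -3p - 6 ⇒ p = - \frac{3}{2}.
Matching constants: q = 3p - 3q + 6 ⇒ q = \frac{3}{8}.
General: T(n) = A·(-3)^n - \frac{3 n}{2} + \frac{3}{8}.
Apply T(0) = -7: A + \frac{3}{8} = -7 ⇒ A = - \frac{59}{8}.
So T(n) = - \frac{59 \left(-3\right)^{n}}{8} - \frac{3 n}{2} + \frac{3}{8}.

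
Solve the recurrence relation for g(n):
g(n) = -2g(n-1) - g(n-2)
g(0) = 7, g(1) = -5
Characteristic equation: x² + 2x + 1 = 0, which is (x - (-1))².
Repeated root r = -1.
General solution: g(n) = (A + Bn)·(-1)^n.
From g(0) = 7: A = 7.
From g(1) = -5: (A + B)·(-1) = -5 ⇒ B = -2.
So g(n) = \left(7 - 2 n\right) \cdot (-1)^n.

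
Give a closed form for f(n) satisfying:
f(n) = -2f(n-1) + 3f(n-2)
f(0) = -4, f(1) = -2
Characteristic equation: x² + 2x - 3 = 0, which factors as (x - (1))(x - (-3)) = 0.
Roots r₁ = 1, r₂ = -3 (distinct).
General solution: f(n) = A·(1)^n + B·(-3)^n.
From f(0) = -4: A + B = -4.
From f(1) = -2: A - 3B = -2.
Solving: A = - \frac{7}{2}, B = - \frac{1}{2}.
So f(n) = - \frac{\left(-3\right)^{n}}{2} - \frac{7}{2}.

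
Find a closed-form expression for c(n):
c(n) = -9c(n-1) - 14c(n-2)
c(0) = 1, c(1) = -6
Characteristic equation: x² + 9x + 14 = 0, which factors as (x - (-2))(x - (-7)) = 0.
Roots r₁ = -2, r₂ = -7 (distinct).
General solution: c(n) = A·(-2)^n + B·(-7)^n.
From c(0) = 1: A + B = 1.
From c(1) = -6: -2A - 7B = -6.
Solving: A = \frac{1}{5}, B = \frac{4}{5}.
So c(n) = \frac{\left(-2\right)^{n}}{5} + \frac{4 \left(-7\right)^{n}}{5}.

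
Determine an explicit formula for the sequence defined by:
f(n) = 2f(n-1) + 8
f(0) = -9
First-order linear non-homogeneous.
Homogeneous solution: f_h(n) = A·(2)^n.
Try constant particular solution f_p = K: K = 2K + 8 ⇒ K = -8.
General: f(n) = A·(2)^n - 8.
Apply f(0) = -9: A - 8 = -9 ⇒ A = -1.
So f(n) = - 2^{n} - 8.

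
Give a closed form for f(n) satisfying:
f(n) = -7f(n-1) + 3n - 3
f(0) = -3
First-order linear with linear forcing.
Homogeneous solution: f_h(n) = A·(-7)^n.
Try particular f_p(n) = pn + q. Substituting:
  pn + q = -7(p(n-1) + q) + 3n - 3.
Matching the n-coefficient: p = -7p + 3 ⇒ p = \frac{3}{8}.
Matching constants: q = 7p - 7q - 3 ⇒ q = - \frac{3}{64}.
General: f(n) = A·(-7)^n + \frac{3 n}{8} - \frac{3}{64}.
Apply f(0) = -3: A - \frac{3}{64} = -3 ⇒ A = - \frac{189}{64}.
So f(n) = - \frac{189 \left(-7\right)^{n}}{64} + \frac{3 n}{8} - \frac{3}{64}.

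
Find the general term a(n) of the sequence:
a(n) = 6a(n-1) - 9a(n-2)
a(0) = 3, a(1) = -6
Characteristic equation: x² - 6x + 9 = 0, which is (x - (3))².
Repeated root r = 3.
General solution: a(n) = (A + Bn)·(3)^n.
From a(0) = 3: A = 3.
From a(1) = -6: (A + B)·(3) = -6 ⇒ B = -5.
So a(n) = \left(3 - 5 n\right) \cdot (3)^n.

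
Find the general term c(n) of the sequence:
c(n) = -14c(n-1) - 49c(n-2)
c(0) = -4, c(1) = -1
Characteristic equation: x² + 14x + 49 = 0, which is (x - (-7))².
Repeated root r = -7.
General solution: c(n) = (A + Bn)·(-7)^n.
From c(0) = -4: A = -4.
From c(1) = -1: (A + B)·(-7) = -1 ⇒ B = \frac{29}{7}.
So c(n) = \left(\frac{29 n}{7} - 4\right) \cdot (-7)^n.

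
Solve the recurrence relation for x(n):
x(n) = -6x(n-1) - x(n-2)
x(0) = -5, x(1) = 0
Characteristic equation: x² + 6x + 1 = 0.
Discriminant Δ = (-6)² + 4·(-1) = 32.
Roots r₁,₂ = (-6 ± √32)/2, so r₁ = -3 + 2 \sqrt{2}, r₂ = -3 - 2 \sqrt{2}.
General solution: x(n) = A·r₁^n + B·r₂^n.
From the initial conditions, A + B = -5 and r₁A + r₂B = 0.
Since r₁ - r₂ = √32: A = (0 - (-5)r₂)/√32 = - \frac{15 \sqrt{2}}{8} - \frac{5}{2}, and B = -5 - A = - \frac{5}{2} + \frac{15 \sqrt{2}}{8}.
So x(n) = \left(- \frac{15 \sqrt{2}}{8} - \frac{5}{2}\right)\left(-3 + 2 \sqrt{2}\right)^n + \left(- \frac{5}{2} + \frac{15 \sqrt{2}}{8}\right)\left(-3 - 2 \sqrt{2}\right)^n.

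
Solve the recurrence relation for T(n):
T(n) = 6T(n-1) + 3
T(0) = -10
First-order linear non-homogeneous.
Homogeneous solution: T_h(n) = A·(6)^n.
Try constant particular solution T_p = K: K = 6K + 3 ⇒ K = - \frac{3}{5}.
General: T(n) = A·(6)^n - \frac{3}{5}.
Apply T(0) = -10: A - \frac{3}{5} = -10 ⇒ A = - \frac{47}{5}.
So T(n) = - \frac{47 \cdot 6^{n}}{5} - \frac{3}{5}.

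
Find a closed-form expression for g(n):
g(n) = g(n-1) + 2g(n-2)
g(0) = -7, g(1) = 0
Characteristic equation: x² - x - 2 = 0, which factors as (x - (-1))(x - (2)) = 0.
Roots r₁ = -1, r₂ = 2 (distinct).
General solution: g(n) = A·(-1)^n + B·(2)^n.
From g(0) = -7: A + B = -7.
From g(1) = 0: -A + 2B = 0.
Solving: A = - \frac{14}{3}, B = - \frac{7}{3}.
So g(n) = - \frac{14 \left(-1\right)^{n}}{3} - \frac{7 \cdot 2^{n}}{3}.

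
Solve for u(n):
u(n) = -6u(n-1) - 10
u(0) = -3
First-order linear non-homogeneous.
Homogeneous solution: u_h(n) = A·(-6)^n.
Try constant particular solution u_p = K: K = -6K - 10 ⇒ K = - \frac{10}{7}.
General: u(n) = A·(-6)^n - \frac{10}{7}.
Apply u(0) = -3: A - \frac{10}{7} = -3 ⇒ A = - \frac{11}{7}.
So u(n) = - \frac{11 \left(-6\right)^{n}}{7} - \frac{10}{7}.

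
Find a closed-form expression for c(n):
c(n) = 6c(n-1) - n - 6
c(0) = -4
First-order linear with linear forcing.
Homogeneous solution: c_h(n) = A·(6)^n.
Try particular c_p(n) = pn + q. Substituting:
  pn + q = 6(p(n-1) + q) - n - 6.
Matching the n-coefficient: p = 6p - 1 ⇒ p = \frac{1}{5}.
Matching constants: q = -6p + 6q - 6 ⇒ q = \frac{36}{25}.
General: c(n) = A·(6)^n + \frac{n}{5} + \frac{36}{25}.
Apply c(0) = -4: A + \frac{36}{25} = -4 ⇒ A = - \frac{136}{25}.
So c(n) = - \frac{136 \cdot 6^{n}}{25} + \frac{n}{5} + \frac{36}{25}.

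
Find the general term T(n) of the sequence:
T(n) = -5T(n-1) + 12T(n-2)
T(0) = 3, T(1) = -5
Characteristic equation: x² + 5x - 12 = 0.
Discriminant Δ = (-5)² + 4·(12) = 73.
Roots r₁,₂ = (-5 ± √73)/2, so r₁ = - \frac{5}{2} + \frac{\sqrt{73}}{2}, r₂ = - \frac{\sqrt{73}}{2} - \frac{5}{2}.
General solution: T(n) = A·r₁^n + B·r₂^n.
From the initial conditions, A + B = 3 and r₁A + r₂B = -5.
Since r₁ - r₂ = √73: A = (-5 - (3)r₂)/√73 = \frac{5 \sqrt{73}}{146} + \frac{3}{2}, and B = 3 - A = \frac{3}{2} - \frac{5 \sqrt{73}}{146}.
So T(n) = \left(\frac{5 \sqrt{73}}{146} + \frac{3}{2}\right)\left(- \frac{5}{2} + \frac{\sqrt{73}}{2}\right)^n + \left(\frac{3}{2} - \frac{5 \sqrt{73}}{146}\right)\left(- \frac{\sqrt{73}}{2} - \frac{5}{2}\right)^n.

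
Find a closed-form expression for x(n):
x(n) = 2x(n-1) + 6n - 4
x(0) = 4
First-order linear with linear forcing.
Homogeneous solution: x_h(n) = A·(2)^n.
Try particular x_p(n) = pn + q. Substituting:
  pn + q = 2(p(n-1) + q) + 6n - 4.
Matching the n-coefficient: p = 2p + 6 ⇒ p = -6.
Matching constants: q = -2p + 2q - 4 ⇒ q = -8.
General: x(n) = A·(2)^n - 6 n - 8.
Apply x(0) = 4: A - 8 = 4 ⇒ A = 12.
So x(n) = 12 \cdot 2^{n} - 6 n - 8.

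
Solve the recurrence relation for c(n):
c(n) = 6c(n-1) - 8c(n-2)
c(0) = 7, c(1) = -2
Characteristic equation: x² - 6x + 8 = 0, which factors as (x - (2))(x - (4)) = 0.
Roots r₁ = 2, r₂ = 4 (distinct).
General solution: c(n) = A·(2)^n + B·(4)^n.
From c(0) = 7: A + B = 7.
From c(1) = -2: 2A + 4B = -2.
Solving: A = 15, B = -8.
So c(n) = 15 \cdot 2^{n} - 8 \cdot 4^{n}.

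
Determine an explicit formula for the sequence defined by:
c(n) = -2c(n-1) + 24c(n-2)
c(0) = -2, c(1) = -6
Characteristic equation: x² + 2x - 24 = 0, which factors as (x - (4))(x - (-6)) = 0.
Roots r₁ = 4, r₂ = -6 (distinct).
General solution: c(n) = A·(4)^n + B·(-6)^n.
From c(0) = -2: A + B = -2.
From c(1) = -6: 4A - 6B = -6.
Solving: A = - \frac{9}{5}, B = - \frac{1}{5}.
So c(n) = - \frac{\left(-6\right)^{n}}{5} - \frac{9 \cdot 4^{n}}{5}.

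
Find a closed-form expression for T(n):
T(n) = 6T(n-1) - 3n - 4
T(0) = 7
First-order linear with linear forcing.
Homogeneous solution: T_h(n) = A·(6)^n.
Try particular T_p(n) = pn + q. Substituting:
  pn + q = 6(p(n-1) + q) - 3n - 4.
Matching the n-coefficient: p = 6p - 3 ⇒ p = \frac{3}{5}.
Matching constants: q = -6p + 6q - 4 ⇒ q = \frac{38}{25}.
General: T(n) = A·(6)^n + \frac{3 n}{5} + \frac{38}{25}.
Apply T(0) = 7: A + \frac{38}{25} = 7 ⇒ A = \frac{137}{25}.
So T(n) = \frac{137 \cdot 6^{n}}{25} + \frac{3 n}{5} + \frac{38}{25}.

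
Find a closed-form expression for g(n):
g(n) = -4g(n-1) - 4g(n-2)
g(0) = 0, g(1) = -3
Characteristic equation: x² + 4x + 4 = 0, which is (x - (-2))².
Repeated root r = -2.
General solution: g(n) = (A + Bn)·(-2)^n.
From g(0) = 0: A = 0.
From g(1) = -3: (A + B)·(-2) = -3 ⇒ B = \frac{3}{2}.
So g(n) = \left(\frac{3 n}{2}\right) \cdot (-2)^n.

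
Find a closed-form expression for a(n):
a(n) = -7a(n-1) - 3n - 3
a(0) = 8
First-order linear with linear forcing.
Homogeneous solution: a_h(n) = A·(-7)^n.
Try particular a_p(n) = pn + q. Substituting:
  pn + q = -7(p(n-1) + q) - 3n - 3.
Matching the n-coefficient: p = -7p - 3 ⇒ p = - \frac{3}{8}.
Matching constants: q = 7p - 7q - 3 ⇒ q = - \frac{45}{64}.
General: a(n) = A·(-7)^n - \frac{3 n}{8} - \frac{45}{64}.
Apply a(0) = 8: A - \frac{45}{64} = 8 ⇒ A = \frac{557}{64}.
So a(n) = \frac{557 \left(-7\right)^{n}}{64} - \frac{3 n}{8} - \frac{45}{64}.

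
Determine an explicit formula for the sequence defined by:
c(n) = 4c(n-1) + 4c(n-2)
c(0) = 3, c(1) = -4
Characteristic equation: x² - 4x - 4 = 0.
Discriminant Δ = (4)² + 4·(4) = 32.
Roots r₁,₂ = (4 ± √32)/2, so r₁ = 2 + 2 \sqrt{2}, r₂ = 2 - 2 \sqrt{2}.
General solution: c(n) = A·r₁^n + B·r₂^n.
From the initial conditions, A + B = 3 and r₁A + r₂B = -4.
Since r₁ - r₂ = √32: A = (-4 - (3)r₂)/√32 = \frac{3}{2} - \frac{5 \sqrt{2}}{4}, and B = 3 - A = \frac{3}{2} + \frac{5 \sqrt{2}}{4}.
So c(n) = \left(\frac{3}{2} - \frac{5 \sqrt{2}}{4}\right)\left(2 + 2 \sqrt{2}\right)^n + \left(\frac{3}{2} + \frac{5 \sqrt{2}}{4}\right)\left(2 - 2 \sqrt{2}\right)^n.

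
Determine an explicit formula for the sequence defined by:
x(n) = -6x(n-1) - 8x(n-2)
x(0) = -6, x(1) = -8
Characteristic equation: x² + 6x + 8 = 0, which factors as (x - (-4))(x - (-2)) = 0.
Roots r₁ = -4, r₂ = -2 (distinct).
General solution: x(n) = A·(-4)^n + B·(-2)^n.
From x(0) = -6: A + B = -6.
From x(1) = -8: -4A - 2B = -8.
Solving: A = 10, B = -16.
So x(n) = - 16 \left(-2\right)^{n} + 10 \left(-4\right)^{n}.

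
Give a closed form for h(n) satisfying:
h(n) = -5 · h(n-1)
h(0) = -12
Pure geometric recurrence with ratio -5.
By induction h(n) = h(0) · (-5)^n = - 12 \left(-5\right)^{n}.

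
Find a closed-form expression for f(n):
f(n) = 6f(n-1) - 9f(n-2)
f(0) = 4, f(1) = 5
Characteristic equation: x² - 6x + 9 = 0, which is (x - (3))².
Repeated root r = 3.
General solution: f(n) = (A + Bn)·(3)^n.
From f(0) = 4: A = 4.
From f(1) = 5: (A + B)·(3) = 5 ⇒ B = - \frac{7}{3}.
So f(n) = \left(4 - \frac{7 n}{3}\right) \cdot (3)^n.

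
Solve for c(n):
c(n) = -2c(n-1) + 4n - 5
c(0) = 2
First-order linear with linear forcing.
Homogeneous solution: c_h(n) = A·(-2)^n.
Try particular c_p(n) = pn + q. Substituting:
  pn + q = -2(p(n-1) + q) + 4n - 5.
Matching the n-coefficient: p = -2p + 4 ⇒ p = \frac{4}{3}.
Matching constants: q = 2p - 2q - 5 ⇒ q = - \frac{7}{9}.
General: c(n) = A·(-2)^n + \frac{4 n}{3} - \frac{7}{9}.
Apply c(0) = 2: A - \frac{7}{9} = 2 ⇒ A = \frac{25}{9}.
So c(n) = \frac{25 \left(-2\right)^{n}}{9} + \frac{4 n}{3} - \frac{7}{9}.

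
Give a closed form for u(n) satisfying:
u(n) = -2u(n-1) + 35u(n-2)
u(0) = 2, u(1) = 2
Characteristic equation: x² + 2x - 35 = 0, which factors as (x - (5))(x - (-7)) = 0.
Roots r₁ = 5, r₂ = -7 (distinct).
General solution: u(n) = A·(5)^n + B·(-7)^n.
From u(0) = 2: A + B = 2.
From u(1) = 2: 5A - 7B = 2.
Solving: A = \frac{4}{3}, B = \frac{2}{3}.
So u(n) = \frac{2 \left(-7\right)^{n}}{3} + \frac{4 \cdot 5^{n}}{3}.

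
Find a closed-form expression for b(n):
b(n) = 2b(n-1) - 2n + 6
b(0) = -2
First-order linear with linear forcing.
Homogeneous solution: b_h(n) = A·(2)^n.
Try particular b_p(n) = pn + q. Substituting:
  pn + q = 2(p(n-1) + q) - 2n + 6.
Matching the n-coefficient: p = 2p - 2 ⇒ p = 2.
Matching constants: q = -2p + 2q + 6 ⇒ q = -2.
General: b(n) = A·(2)^n + 2 n - 2.
Apply b(0) = -2: A - 2 = -2 ⇒ A = 0.
So b(n) = 2 n - 2.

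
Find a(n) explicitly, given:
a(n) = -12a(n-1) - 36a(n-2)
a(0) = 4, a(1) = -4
Characteristic equation: x² + 12x + 36 = 0, which is (x - (-6))².
Repeated root r = -6.
General solution: a(n) = (A + Bn)·(-6)^n.
From a(0) = 4: A = 4.
From a(1) = -4: (A + B)·(-6) = -4 ⇒ B = - \frac{10}{3}.
So a(n) = \left(4 - \frac{10 n}{3}\right) \cdot (-6)^n.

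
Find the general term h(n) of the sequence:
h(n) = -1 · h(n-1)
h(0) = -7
Pure geometric recurrence with ratio -1.
By induction h(n) = h(0) · (-1)^n = - 7 \left(-1\right)^{n}.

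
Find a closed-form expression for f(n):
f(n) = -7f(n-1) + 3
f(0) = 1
First-order linear non-homogeneous.
Homogeneous solution: f_h(n) = A·(-7)^n.
Try constant particular solution f_p = K: K = -7K + 3 ⇒ K = \frac{3}{8}.
General: f(n) = A·(-7)^n + \frac{3}{8}.
Apply f(0) = 1: A + \frac{3}{8} = 1 ⇒ A = \frac{5}{8}.
So f(n) = \frac{5 \left(-7\right)^{n}}{8} + \frac{3}{8}.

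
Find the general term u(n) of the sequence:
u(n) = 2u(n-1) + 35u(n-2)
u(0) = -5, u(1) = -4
Characteristic equation: x² - 2x - 35 = 0, which factors as (x - (7))(x - (-5)) = 0.
Roots r₁ = 7, r₂ = -5 (distinct).
General solution: u(n) = A·(7)^n + B·(-5)^n.
From u(0) = -5: A + B = -5.
From u(1) = -4: 7A - 5B = -4.
Solving: A = - \frac{29}{12}, B = - \frac{31}{12}.
So u(n) = - \frac{31 \left(-5\right)^{n}}{12} - \frac{29 \cdot 7^{n}}{12}.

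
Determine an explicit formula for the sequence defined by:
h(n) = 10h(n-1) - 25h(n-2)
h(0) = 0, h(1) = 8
Characteristic equation: x² - 10x + 25 = 0, which is (x - (5))².
Repeated root r = 5.
General solution: h(n) = (A + Bn)·(5)^n.
From h(0) = 0: A = 0.
From h(1) = 8: (A + B)·(5) = 8 ⇒ B = \frac{8}{5}.
So h(n) = \left(\frac{8 n}{5}\right) \cdot (5)^n.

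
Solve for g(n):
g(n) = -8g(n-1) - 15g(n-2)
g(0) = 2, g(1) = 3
Characteristic equation: x² + 8x + 15 = 0, which factors as (x - (-5))(x - (-3)) = 0.
Roots r₁ = -5, r₂ = -3 (distinct).
General solution: g(n) = A·(-5)^n + B·(-3)^n.
From g(0) = 2: A + B = 2.
From g(1) = 3: -5A - 3B = 3.
Solving: A = - \frac{9}{2}, B = \frac{13}{2}.
So g(n) = \frac{13 \left(-3\right)^{n}}{2} - \frac{9 \left(-5\right)^{n}}{2}.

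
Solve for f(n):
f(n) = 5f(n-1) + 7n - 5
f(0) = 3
First-order linear with linear forcing.
Homogeneous solution: f_h(n) = A·(5)^n.
Try particular f_p(n) = pn + q. Substituting:
  pn + q = 5(p(n-1) + q) + 7n - 5.
Matching the n-coefficient: p = 5p + 7 ⇒ p = - \frac{7}{4}.
Matching constants: q = -5p + 5q - 5 ⇒ q = - \frac{15}{16}.
General: f(n) = A·(5)^n - \frac{7 n}{4} - \frac{15}{16}.
Apply f(0) = 3: A - \frac{15}{16} = 3 ⇒ A = \frac{63}{16}.
So f(n) = \frac{63 \cdot 5^{n}}{16} - \frac{7 n}{4} - \frac{15}{16}.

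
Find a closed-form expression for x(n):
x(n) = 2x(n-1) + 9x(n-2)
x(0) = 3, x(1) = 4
Characteristic equation: x² - 2x - 9 = 0.
Discriminant Δ = (2)² + 4·(9) = 40.
Roots r₁,₂ = (2 ± √40)/2, so r₁ = 1 + \sqrt{10}, r₂ = 1 - \sqrt{10}.
General solution: x(n) = A·r₁^n + B·r₂^n.
From the initial conditions, A + B = 3 and r₁A + r₂B = 4.
Since r₁ - r₂ = √40: A = (4 - (3)r₂)/√40 = \frac{\sqrt{10}}{20} + \frac{3}{2}, and B = 3 - A = \frac{3}{2} - \frac{\sqrt{10}}{20}.
So x(n) = \left(\frac{\sqrt{10}}{20} + \frac{3}{2}\right)\left(1 + \sqrt{10}\right)^n + \left(\frac{3}{2} - \frac{\sqrt{10}}{20}\right)\left(1 - \sqrt{10}\right)^n.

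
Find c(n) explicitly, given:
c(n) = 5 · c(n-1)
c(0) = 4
Pure geometric recurrence with ratio 5.
By induction c(n) = c(0) · (5)^n = 4 \cdot 5^{n}.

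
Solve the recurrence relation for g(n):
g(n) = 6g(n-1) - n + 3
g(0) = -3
First-order linear with linear forcing.
Homogeneous solution: g_h(n) = A·(6)^n.
Try particular g_p(n) = pn + q. Substituting:
  pn + q = 6(p(n-1) + q) - n + 3.
Matching the n-coefficient: p = 6p - 1 ⇒ p = \frac{1}{5}.
Matching constants: q = -6p + 6q + 3 ⇒ q = - \frac{9}{25}.
General: g(n) = A·(6)^n + \frac{n}{5} - \frac{9}{25}.
Apply g(0) = -3: A - \frac{9}{25} = -3 ⇒ A = - \frac{66}{25}.
So g(n) = - \frac{66 \cdot 6^{n}}{25} + \frac{n}{5} - \frac{9}{25}.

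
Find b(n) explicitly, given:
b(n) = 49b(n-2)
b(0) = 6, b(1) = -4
Characteristic equation: x² - 49 = 0, which factors as (x - (7))(x - (-7)) = 0.
Roots r₁ = 7, r₂ = -7 (distinct).
General solution: b(n) = A·(7)^n + B·(-7)^n.
From b(0) = 6: A + B = 6.
From b(1) = -4: 7A - 7B = -4.
Solving: A = \frac{19}{7}, B = \frac{23}{7}.
So b(n) = \frac{23 \left(-7\right)^{n}}{7} + \frac{19 \cdot 7^{n}}{7}.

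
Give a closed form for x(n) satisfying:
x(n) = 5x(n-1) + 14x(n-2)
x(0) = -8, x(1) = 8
Characteristic equation: x² - 5x - 14 = 0, which factors as (x - (7))(x - (-2)) = 0.
Roots r₁ = 7, r₂ = -2 (distinct).
General solution: x(n) = A·(7)^n + B·(-2)^n.
From x(0) = -8: A + B = -8.
From x(1) = 8: 7A - 2B = 8.
Solving: A = - \frac{8}{9}, B = - \frac{64}{9}.
So x(n) = - \frac{64 \left(-2\right)^{n}}{9} - \frac{8 \cdot 7^{n}}{9}.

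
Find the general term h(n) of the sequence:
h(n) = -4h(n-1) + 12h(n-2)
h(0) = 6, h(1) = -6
Characteristic equation: x² + 4x - 12 = 0, which factors as (x - (-6))(x - (2)) = 0.
Roots r₁ = -6, r₂ = 2 (distinct).
General solution: h(n) = A·(-6)^n + B·(2)^n.
From h(0) = 6: A + B = 6.
From h(1) = -6: -6A + 2B = -6.
Solving: A = \frac{9}{4}, B = \frac{15}{4}.
So h(n) = \frac{9 \left(-6\right)^{n}}{4} + \frac{15 \cdot 2^{n}}{4}.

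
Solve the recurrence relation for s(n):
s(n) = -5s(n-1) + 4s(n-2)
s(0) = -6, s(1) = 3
Characteristic equation: x² + 5x - 4 = 0.
Discriminant Δ = (-5)² + 4·(4) = 41.
Roots r₁,₂ = (-5 ± √41)/2, so r₁ = - \frac{5}{2} + \frac{\sqrt{41}}{2}, r₂ = - \frac{\sqrt{41}}{2} - \frac{5}{2}.
General solution: s(n) = A·r₁^n + B·r₂^n.
From the initial conditions, A + B = -6 and r₁A + r₂B = 3.
Since r₁ - r₂ = √41: A = (3 - (-6)r₂)/√41 = -3 - \frac{12 \sqrt{41}}{41}, and B = -6 - A = -3 + \frac{12 \sqrt{41}}{41}.
So s(n) = \left(-3 - \frac{12 \sqrt{41}}{41}\right)\left(- \frac{5}{2} + \frac{\sqrt{41}}{2}\right)^n + \left(-3 + \frac{12 \sqrt{41}}{41}\right)\left(- \frac{\sqrt{41}}{2} - \frac{5}{2}\right)^n.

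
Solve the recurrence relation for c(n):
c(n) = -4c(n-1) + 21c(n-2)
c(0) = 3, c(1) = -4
Characteristic equation: x² + 4x - 21 = 0, which factors as (x - (3))(x - (-7)) = 0.
Roots r₁ = 3, r₂ = -7 (distinct).
General solution: c(n) = A·(3)^n + B·(-7)^n.
From c(0) = 3: A + B = 3.
From c(1) = -4: 3A - 7B = -4.
Solving: A = \frac{17}{10}, B = \frac{13}{10}.
So c(n) = \frac{13 \left(-7\right)^{n}}{10} + \frac{17 \cdot 3^{n}}{10}.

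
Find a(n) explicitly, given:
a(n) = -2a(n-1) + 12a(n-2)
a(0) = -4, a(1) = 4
Characteristic equation: x² + 2x - 12 = 0.
Discriminant Δ = (-2)² + 4·(12) = 52.
Roots r₁,₂ = (-2 ± √52)/2, so r₁ = -1 + \sqrt{13}, r₂ = - \sqrt{13} - 1.
General solution: a(n) = A·r₁^n + B·r₂^n.
From the initial conditions, A + B = -4 and r₁A + r₂B = 4.
Since r₁ - r₂ = √52: A = (4 - (-4)r₂)/√52 = -2, and B = -4 - A = -2.
So a(n) = \left(-2\right)\left(-1 + \sqrt{13}\right)^n + \left(-2\right)\left(- \sqrt{13} - 1\right)^n.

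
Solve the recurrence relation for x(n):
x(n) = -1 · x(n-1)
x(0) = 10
Pure geometric recurrence with ratio -1.
By induction x(n) = x(0) · (-1)^n = 10 \left(-1\right)^{n}.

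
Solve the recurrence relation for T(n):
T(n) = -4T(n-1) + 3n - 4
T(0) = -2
First-order linear with linear forcing.
Homogeneous solution: T_h(n) = A·(-4)^n.
Try particular T_p(n) = pn + q. Substituting:
  pn + q = -4(p(n-1) + q) + 3n - 4.
Matching the n-coefficient: p = -4p + 3 ⇒ p = \frac{3}{5}.
Matching constants: q = 4p - 4q - 4 ⇒ q = - \frac{8}{25}.
General: T(n) = A·(-4)^n + \frac{3 n}{5} - \frac{8}{25}.
Apply T(0) = -2: A - \frac{8}{25} = -2 ⇒ A = - \frac{42}{25}.
So T(n) = - \frac{42 \left(-4\right)^{n}}{25} + \frac{3 n}{5} - \frac{8}{25}.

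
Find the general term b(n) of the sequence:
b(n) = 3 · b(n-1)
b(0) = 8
Pure geometric recurrence with ratio 3.
By induction b(n) = b(0) · (3)^n = 8 \cdot 3^{n}.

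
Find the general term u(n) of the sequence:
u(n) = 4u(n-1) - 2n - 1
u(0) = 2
First-order linear with linear forcing.
Homogeneous solution: u_h(n) = A·(4)^n.
Try particular u_p(n) = pn + q. Substituting:
  pn + q = 4(p(n-1) + q) - 2n - 1.
Matching the n-coefficient: p = 4p - 2 ⇒ p = \frac{2}{3}.
Matching constants: q = -4p + 4q - 1 ⇒ q = \frac{11}{9}.
General: u(n) = A·(4)^n + \frac{2 n}{3} + \frac{11}{9}.
Apply u(0) = 2: A + \frac{11}{9} = 2 ⇒ A = \frac{7}{9}.
So u(n) = \frac{7 \cdot 4^{n}}{9} + \frac{2 n}{3} + \frac{11}{9}.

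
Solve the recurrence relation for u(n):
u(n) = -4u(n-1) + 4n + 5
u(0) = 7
First-order linear with linear forcing.
Homogeneous solution: u_h(n) = A·(-4)^n.
Try particular u_p(n) = pn + q. Substituting:
  pn + q = -4(p(n-1) + q) + 4n + 5.
Matching the n-coefficient: p = -4p + 4 ⇒ p = \frac{4}{5}.
Matching constants: q = 4p - 4q + 5 ⇒ q = \frac{41}{25}.
General: u(n) = A·(-4)^n + \frac{4 n}{5} + \frac{41}{25}.
Apply u(0) = 7: A + \frac{41}{25} = 7 ⇒ A = \frac{134}{25}.
So u(n) = \frac{134 \left(-4\right)^{n}}{25} + \frac{4 n}{5} + \frac{41}{25}.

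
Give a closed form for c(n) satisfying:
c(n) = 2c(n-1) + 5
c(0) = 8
First-order linear non-homogeneous.
Homogeneous solution: c_h(n) = A·(2)^n.
Try constant particular solution c_p = K: K = 2K + 5 ⇒ K = -5.
General: c(n) = A·(2)^n - 5.
Apply c(0) = 8: A - 5 = 8 ⇒ A = 13.
So c(n) = 13 \cdot 2^{n} - 5.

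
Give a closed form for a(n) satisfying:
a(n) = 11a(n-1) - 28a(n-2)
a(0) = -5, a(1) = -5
Characteristic equation: x² - 11x + 28 = 0, which factors as (x - (7))(x - (4)) = 0.
Roots r₁ = 7, r₂ = 4 (distinct).
General solution: a(n) = A·(7)^n + B·(4)^n.
From a(0) = -5: A + B = -5.
From a(1) = -5: 7A + 4B = -5.
Solving: A = 5, B = -10.
So a(n) = - 10 \cdot 4^{n} + 5 \cdot 7^{n}.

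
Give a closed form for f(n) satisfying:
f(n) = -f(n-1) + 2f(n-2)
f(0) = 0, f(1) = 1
Characteristic equation: x² + x - 2 = 0, which factors as (x - (1))(x - (-2)) = 0.
Roots r₁ = 1, r₂ = -2 (distinct).
General solution: f(n) = A·(1)^n + B·(-2)^n.
From f(0) = 0: A + B = 0.
From f(1) = 1: A - 2B = 1.
Solving: A = \frac{1}{3}, B = - \frac{1}{3}.
So f(n) = \frac{1}{3} - \frac{\left(-2\right)^{n}}{3}.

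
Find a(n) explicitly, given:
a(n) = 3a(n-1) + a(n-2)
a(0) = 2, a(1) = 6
Characteristic equation: x² - 3x - 1 = 0.
Discriminant Δ = (3)² + 4·(1) = 13.
Roots r₁,₂ = (3 ± √13)/2, so r₁ = \frac{3}{2} + \frac{\sqrt{13}}{2}, r₂ = \frac{3}{2} - \frac{\sqrt{13}}{2}.
General solution: a(n) = A·r₁^n + B·r₂^n.
From the initial conditions, A + B = 2 and r₁A + r₂B = 6.
Since r₁ - r₂ = √13: A = (6 - (2)r₂)/√13 = \frac{3 \sqrt{13}}{13} + 1, and B = 2 - A = 1 - \frac{3 \sqrt{13}}{13}.
So a(n) = \left(\frac{3 \sqrt{13}}{13} + 1\right)\left(\frac{3}{2} + \frac{\sqrt{13}}{2}\right)^n + \left(1 - \frac{3 \sqrt{13}}{13}\right)\left(\frac{3}{2} - \frac{\sqrt{13}}{2}\right)^n.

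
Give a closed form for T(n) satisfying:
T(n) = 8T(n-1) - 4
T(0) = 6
First-order linear non-homogeneous.
Homogeneous solution: T_h(n) = A·(8)^n.
Try constant particular solution T_p = K: K = 8K - 4 ⇒ K = \frac{4}{7}.
General: T(n) = A·(8)^n + \frac{4}{7}.
Apply T(0) = 6: A + \frac{4}{7} = 6 ⇒ A = \frac{38}{7}.
So T(n) = \frac{38 \cdot 8^{n}}{7} + \frac{4}{7}.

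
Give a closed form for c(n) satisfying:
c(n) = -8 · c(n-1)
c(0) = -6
Pure geometric recurrence with ratio -8.
By induction c(n) = c(0) · (-8)^n = - 6 \left(-8\right)^{n}.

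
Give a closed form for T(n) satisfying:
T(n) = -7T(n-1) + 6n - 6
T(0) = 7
First-order linear with linear forcing.
Homogeneous solution: T_h(n) = A·(-7)^n.
Try particular T_p(n) = pn + q. Substituting:
  pn + q = -7(p(n-1) + q) + 6n - 6.
Matching the n-coefficient: p = -7p + 6 ⇒ p = \frac{3}{4}.
Matching constants: q = 7p - 7q - 6 ⇒ q = - \frac{3}{32}.
General: T(n) = A·(-7)^n + \frac{3 n}{4} - \frac{3}{32}.
Apply T(0) = 7: A - \frac{3}{32} = 7 ⇒ A = \frac{227}{32}.
So T(n) = \frac{227 \left(-7\right)^{n}}{32} + \frac{3 n}{4} - \frac{3}{32}.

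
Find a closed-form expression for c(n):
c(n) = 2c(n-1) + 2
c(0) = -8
First-order linear non-homogeneous.
Homogeneous solution: c_h(n) = A·(2)^n.
Try constant particular solution c_p = K: K = 2K + 2 ⇒ K = -2.
General: c(n) = A·(2)^n - 2.
Apply c(0) = -8: A - 2 = -8 ⇒ A = -6.
So c(n) = - 6 \cdot 2^{n} - 2.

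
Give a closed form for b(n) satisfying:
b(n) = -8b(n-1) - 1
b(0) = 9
First-order linear non-homogeneous.
Homogeneous solution: b_h(n) = A·(-8)^n.
Try constant particular solution b_p = K: K = -8K - 1 ⇒ K = - \frac{1}{9}.
General: b(n) = A·(-8)^n - \frac{1}{9}.
Apply b(0) = 9: A - \frac{1}{9} = 9 ⇒ A = \frac{82}{9}.
So b(n) = \frac{82 \left(-8\right)^{n}}{9} - \frac{1}{9}.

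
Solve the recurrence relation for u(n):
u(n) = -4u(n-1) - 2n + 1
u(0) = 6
First-order linear with linear forcing.
Homogeneous solution: u_h(n) = A·(-4)^n.
Try particular u_p(n) = pn + q. Substituting:
  pn + q = -4(p(n-1) + q) - 2n + 1.
Matching the n-coefficient: p = -4p - 2 ⇒ p = - \frac{2}{5}.
Matching constants: q = 4p - 4q + 1 ⇒ q = - \frac{3}{25}.
General: u(n) = A·(-4)^n - \frac{2 n}{5} - \frac{3}{25}.
Apply u(0) = 6: A - \frac{3}{25} = 6 ⇒ A = \frac{153}{25}.
So u(n) = \frac{153 \left(-4\right)^{n}}{25} - \frac{2 n}{5} - \frac{3}{25}.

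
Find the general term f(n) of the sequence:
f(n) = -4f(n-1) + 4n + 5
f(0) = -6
First-order linear with linear forcing.
Homogeneous solution: f_h(n) = A·(-4)^n.
Try particular f_p(n) = pn + q. Substituting:
  pn + q = -4(p(n-1) + q) + 4n + 5.
Matching the n-coefficient: p = -4p + 4 ⇒ p = \frac{4}{5}.
Matching constants: q = 4p - 4q + 5 ⇒ q = \frac{41}{25}.
General: f(n) = A·(-4)^n + \frac{4 n}{5} + \frac{41}{25}.
Apply f(0) = -6: A + \frac{41}{25} = -6 ⇒ A = - \frac{191}{25}.
So f(n) = - \frac{191 \left(-4\right)^{n}}{25} + \frac{4 n}{5} + \frac{41}{25}.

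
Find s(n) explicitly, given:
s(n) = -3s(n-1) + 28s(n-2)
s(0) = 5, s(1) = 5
Characteristic equation: x² + 3x - 28 = 0, which factors as (x - (4))(x - (-7)) = 0.
Roots r₁ = 4, r₂ = -7 (distinct).
General solution: s(n) = A·(4)^n + B·(-7)^n.
From s(0) = 5: A + B = 5.
From s(1) = 5: 4A - 7B = 5.
Solving: A = \frac{40}{11}, B = \frac{15}{11}.
So s(n) = \frac{15 \left(-7\right)^{n}}{11} + \frac{40 \cdot 4^{n}}{11}.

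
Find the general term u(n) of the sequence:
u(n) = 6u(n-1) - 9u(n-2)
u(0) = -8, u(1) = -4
Characteristic equation: x² - 6x + 9 = 0, which is (x - (3))².
Repeated root r = 3.
General solution: u(n) = (A + Bn)·(3)^n.
From u(0) = -8: A = -8.
From u(1) = -4: (A + B)·(3) = -4 ⇒ B = \frac{20}{3}.
So u(n) = \left(\frac{20 n}{3} - 8\right) \cdot (3)^n.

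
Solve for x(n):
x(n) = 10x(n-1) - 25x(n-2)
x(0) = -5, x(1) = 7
Characteristic equation: x² - 10x + 25 = 0, which is (x - (5))².
Repeated root r = 5.
General solution: x(n) = (A + Bn)·(5)^n.
From x(0) = -5: A = -5.
From x(1) = 7: (A + B)·(5) = 7 ⇒ B = \frac{32}{5}.
So x(n) = \left(\frac{32 n}{5} - 5\right) \cdot (5)^n.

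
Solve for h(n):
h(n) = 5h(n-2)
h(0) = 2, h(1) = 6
Characteristic equation: x² - 5 = 0.
Discriminant Δ = (0)² + 4·(5) = 20.
Roots r₁,₂ = (0 ± √20)/2, so r₁ = \sqrt{5}, r₂ = - \sqrt{5}.
General solution: h(n) = A·r₁^n + B·r₂^n.
From the initial conditions, A + B = 2 and r₁A + r₂B = 6.
Since r₁ - r₂ = √20: A = (6 - (2)r₂)/√20 = 1 + \frac{3 \sqrt{5}}{5}, and B = 2 - A = 1 - \frac{3 \sqrt{5}}{5}.
So h(n) = \left(1 + \frac{3 \sqrt{5}}{5}\right)\left(\sqrt{5}\right)^n + \left(1 - \frac{3 \sqrt{5}}{5}\right)\left(- \sqrt{5}\right)^n.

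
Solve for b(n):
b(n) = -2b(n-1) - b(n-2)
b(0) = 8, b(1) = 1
Characteristic equation: x² + 2x + 1 = 0, which is (x - (-1))².
Repeated root r = -1.
General solution: b(n) = (A + Bn)·(-1)^n.
From b(0) = 8: A = 8.
From b(1) = 1: (A + B)·(-1) = 1 ⇒ B = -9.
So b(n) = \left(8 - 9 n\right) \cdot (-1)^n.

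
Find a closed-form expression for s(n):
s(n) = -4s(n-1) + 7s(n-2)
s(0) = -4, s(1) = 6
Characteristic equation: x² + 4x - 7 = 0.
Discriminant Δ = (-4)² + 4·(7) = 44.
Roots r₁,₂ = (-4 ± √44)/2, so r₁ = -2 + \sqrt{11}, r₂ = - \sqrt{11} - 2.
General solution: s(n) = A·r₁^n + B·r₂^n.
From the initial conditions, A + B = -4 and r₁A + r₂B = 6.
Since r₁ - r₂ = √44: A = (6 - (-4)r₂)/√44 = -2 - \frac{\sqrt{11}}{11}, and B = -4 - A = -2 + \frac{\sqrt{11}}{11}.
So s(n) = \left(-2 - \frac{\sqrt{11}}{11}\right)\left(-2 + \sqrt{11}\right)^n + \left(-2 + \frac{\sqrt{11}}{11}\right)\left(- \sqrt{11} - 2\right)^n.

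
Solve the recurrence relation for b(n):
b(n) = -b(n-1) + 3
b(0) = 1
First-order linear non-homogeneous.
Homogeneous solution: b_h(n) = A·(-1)^n.
Try constant particular solution b_p = K: K = -K + 3 ⇒ K = \frac{3}{2}.
General: b(n) = A·(-1)^n + \frac{3}{2}.
Apply b(0) = 1: A + \frac{3}{2} = 1 ⇒ A = - \frac{1}{2}.
So b(n) = \frac{3}{2} - \frac{\left(-1\right)^{n}}{2}.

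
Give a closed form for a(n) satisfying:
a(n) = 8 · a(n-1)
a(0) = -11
Pure geometric recurrence with ratio 8.
By induction a(n) = a(0) · (8)^n = - 11 \cdot 8^{n}.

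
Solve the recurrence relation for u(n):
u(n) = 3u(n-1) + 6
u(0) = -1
First-order linear non-homogeneous.
Homogeneous solution: u_h(n) = A·(3)^n.
Try constant particular solution u_p = K: K = 3K + 6 ⇒ K = -3.
General: u(n) = A·(3)^n - 3.
Apply u(0) = -1: A - 3 = -1 ⇒ A = 2.
So u(n) = 2 \cdot 3^{n} - 3.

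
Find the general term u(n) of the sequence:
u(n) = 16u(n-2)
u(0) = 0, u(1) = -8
Characteristic equation: x² - 16 = 0, which factors as (x - (-4))(x - (4)) = 0.
Roots r₁ = -4, r₂ = 4 (distinct).
General solution: u(n) = A·(-4)^n + B·(4)^n.
From u(0) = 0: A + B = 0.
From u(1) = -8: -4A + 4B = -8.
Solving: A = 1, B = -1.
So u(n) = \left(-4\right)^{n} - 4^{n}.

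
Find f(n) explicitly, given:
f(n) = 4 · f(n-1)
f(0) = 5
Pure geometric recurrence with ratio 4.
By induction f(n) = f(0) · (4)^n = 5 \cdot 4^{n}.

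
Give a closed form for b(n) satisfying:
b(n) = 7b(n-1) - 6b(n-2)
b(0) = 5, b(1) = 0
Characteristic equation: x² - 7x + 6 = 0, which factors as (x - (1))(x - (6)) = 0.
Roots r₁ = 1, r₂ = 6 (distinct).
General solution: b(n) = A·(1)^n + B·(6)^n.
From b(0) = 5: A + B = 5.
From b(1) = 0: A + 6B = 0.
Solving: A = 6, B = -1.
So b(n) = 6 - 6^{n}.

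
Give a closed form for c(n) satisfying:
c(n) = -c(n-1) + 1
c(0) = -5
First-order linear non-homogeneous.
Homogeneous solution: c_h(n) = A·(-1)^n.
Try constant particular solution c_p = K: K = -K + 1 ⇒ K = \frac{1}{2}.
General: c(n) = A·(-1)^n + \frac{1}{2}.
Apply c(0) = -5: A + \frac{1}{2} = -5 ⇒ A = - \frac{11}{2}.
So c(n) = \frac{1}{2} - \frac{11 \left(-1\right)^{n}}{2}.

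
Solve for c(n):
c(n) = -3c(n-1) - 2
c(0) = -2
First-order linear non-homogeneous.
Homogeneous solution: c_h(n) = A·(-3)^n.
Try constant particular solution c_p = K: K = -3K - 2 ⇒ K = - \frac{1}{2}.
General: c(n) = A·(-3)^n - \frac{1}{2}.
Apply c(0) = -2: A - \frac{1}{2} = -2 ⇒ A = - \frac{3}{2}.
So c(n) = - \frac{3 \left(-3\right)^{n}}{2} - \frac{1}{2}.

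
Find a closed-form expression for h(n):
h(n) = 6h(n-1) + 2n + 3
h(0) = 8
First-order linear with linear forcing.
Homogeneous solution: h_h(n) = A·(6)^n.
Try particular h_p(n) = pn + q. Substituting:
  pn + q = 6(p(n-1) + q) + 2n + 3.
Matching the n-coefficient: p = 6p + 2 ⇒ p = - \frac{2}{5}.
Matching constants: q = -6p + 6q + 3 ⇒ q = - \frac{27}{25}.
General: h(n) = A·(6)^n - \frac{2 n}{5} - \frac{27}{25}.
Apply h(0) = 8: A - \frac{27}{25} = 8 ⇒ A = \frac{227}{25}.
So h(n) = \frac{227 \cdot 6^{n}}{25} - \frac{2 n}{5} - \frac{27}{25}.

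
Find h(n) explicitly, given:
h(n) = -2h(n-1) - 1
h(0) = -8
First-order linear non-homogeneous.
Homogeneous solution: h_h(n) = A·(-2)^n.
Try constant particular solution h_p = K: K = -2K - 1 ⇒ K = - \frac{1}{3}.
General: h(n) = A·(-2)^n - \frac{1}{3}.
Apply h(0) = -8: A - \frac{1}{3} = -8 ⇒ A = - \frac{23}{3}.
So h(n) = - \frac{23 \left(-2\right)^{n}}{3} - \frac{1}{3}.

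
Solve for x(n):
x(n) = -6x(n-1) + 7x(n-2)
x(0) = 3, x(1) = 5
Characteristic equation: x² + 6x - 7 = 0, which factors as (x - (1))(x - (-7)) = 0.
Roots r₁ = 1, r₂ = -7 (distinct).
General solution: x(n) = A·(1)^n + B·(-7)^n.
From x(0) = 3: A + B = 3.
From x(1) = 5: A - 7B = 5.
Solving: A = \frac{13}{4}, B = - \frac{1}{4}.
So x(n) = \frac{13}{4} - \frac{\left(-7\right)^{n}}{4}.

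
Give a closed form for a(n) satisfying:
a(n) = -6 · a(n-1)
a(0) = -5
Pure geometric recurrence with ratio -6.
By induction a(n) = a(0) · (-6)^n = - 5 \left(-6\right)^{n}.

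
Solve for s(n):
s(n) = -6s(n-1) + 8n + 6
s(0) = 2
First-order linear with linear forcing.
Homogeneous solution: s_h(n) = A·(-6)^n.
Try particular s_p(n) = pn + q. Substituting:
  pn + q = -6(p(n-1) + q) + 8n + 6.
Matching the n-coefficient: p = -6p + 8 ⇒ p = \frac{8}{7}.
Matching constants: q = 6p - 6q + 6 ⇒ q = \frac{90}{49}.
General: s(n) = A·(-6)^n + \frac{8 n}{7} + \frac{90}{49}.
Apply s(0) = 2: A + \frac{90}{49} = 2 ⇒ A = \frac{8}{49}.
So s(n) = \frac{8 \left(-6\right)^{n}}{49} + \frac{8 n}{7} + \frac{90}{49}.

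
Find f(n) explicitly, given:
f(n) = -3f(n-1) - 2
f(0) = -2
First-order linear non-homogeneous.
Homogeneous solution: f_h(n) = A·(-3)^n.
Try constant particular solution f_p = K: K = -3K - 2 ⇒ K = - \frac{1}{2}.
General: f(n) = A·(-3)^n - \frac{1}{2}.
Apply f(0) = -2: A - \frac{1}{2} = -2 ⇒ A = - \frac{3}{2}.
So f(n) = - \frac{3 \left(-3\right)^{n}}{2} - \frac{1}{2}.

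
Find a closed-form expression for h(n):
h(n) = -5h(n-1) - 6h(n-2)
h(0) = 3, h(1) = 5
Characteristic equation: x² + 5x + 6 = 0, which factors as (x - (-2))(x - (-3)) = 0.
Roots r₁ = -2, r₂ = -3 (distinct).
General solution: h(n) = A·(-2)^n + B·(-3)^n.
From h(0) = 3: A + B = 3.
From h(1) = 5: -2A - 3B = 5.
Solving: A = 14, B = -11.
So h(n) = 14 \left(-2\right)^{n} - 11 \left(-3\right)^{n}.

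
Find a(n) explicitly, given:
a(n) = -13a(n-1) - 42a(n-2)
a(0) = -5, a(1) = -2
Characteristic equation: x² + 13x + 42 = 0, which factors as (x - (-7))(x - (-6)) = 0.
Roots r₁ = -7, r₂ = -6 (distinct).
General solution: a(n) = A·(-7)^n + B·(-6)^n.
From a(0) = -5: A + B = -5.
From a(1) = -2: -7A - 6B = -2.
Solving: A = 32, B = -37.
So a(n) = - 37 \left(-6\right)^{n} + 32 \left(-7\right)^{n}.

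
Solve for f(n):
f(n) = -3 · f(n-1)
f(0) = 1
Pure geometric recurrence with ratio -3.
By induction f(n) = f(0) · (-3)^n = \left(-3\right)^{n}.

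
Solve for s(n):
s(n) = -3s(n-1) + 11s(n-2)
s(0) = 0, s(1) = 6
Characteristic equation: x² + 3x - 11 = 0.
Discriminant Δ = (-3)² + 4·(11) = 53.
Roots r₁,₂ = (-3 ± √53)/2, so r₁ = - \frac{3}{2} + \frac{\sqrt{53}}{2}, r₂ = - \frac{\sqrt{53}}{2} - \frac{3}{2}.
General solution: s(n) = A·r₁^n + B·r₂^n.
From the initial conditions, A + B = 0 and r₁A + r₂B = 6.
Since r₁ - r₂ = √53: A = (6 - (0)r₂)/√53 = \frac{6 \sqrt{53}}{53}, and B = 0 - A = - \frac{6 \sqrt{53}}{53}.
So s(n) = \left(\frac{6 \sqrt{53}}{53}\right)\left(- \frac{3}{2} + \frac{\sqrt{53}}{2}\right)^n + \left(- \frac{6 \sqrt{53}}{53}\right)\left(- \frac{\sqrt{53}}{2} - \frac{3}{2}\right)^n.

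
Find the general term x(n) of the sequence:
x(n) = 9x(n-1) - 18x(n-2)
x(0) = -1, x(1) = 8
Characteristic equation: x² - 9x + 18 = 0, which factors as (x - (6))(x - (3)) = 0.
Roots r₁ = 6, r₂ = 3 (distinct).
General solution: x(n) = A·(6)^n + B·(3)^n.
From x(0) = -1: A + B = -1.
From x(1) = 8: 6A + 3B = 8.
Solving: A = \frac{11}{3}, B = - \frac{14}{3}.
So x(n) = - \frac{14 \cdot 3^{n}}{3} + \frac{11 \cdot 6^{n}}{3}.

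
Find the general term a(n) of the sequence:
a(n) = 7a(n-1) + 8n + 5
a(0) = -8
First-order linear with linear forcing.
Homogeneous solution: a_h(n) = A·(7)^n.
Try particular a_p(n) = pn + q. Substituting:
  pn + q = 7(p(n-1) + q) + 8n + 5.
Matching the n-coefficient: p = 7p + 8 ⇒ p = - \frac{4}{3}.
Matching constants: q = -7p + 7q + 5 ⇒ q = - \frac{43}{18}.
General: a(n) = A·(7)^n - \frac{4 n}{3} - \frac{43}{18}.
Apply a(0) = -8: A - \frac{43}{18} = -8 ⇒ A = - \frac{101}{18}.
So a(n) = - \frac{101 \cdot 7^{n}}{18} - \frac{4 n}{3} - \frac{43}{18}.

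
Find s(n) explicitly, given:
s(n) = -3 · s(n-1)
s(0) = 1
Pure geometric recurrence with ratio -3.
By induction s(n) = s(0) · (-3)^n = \left(-3\right)^{n}.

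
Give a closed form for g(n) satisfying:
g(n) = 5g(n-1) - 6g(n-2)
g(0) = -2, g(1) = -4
Characteristic equation: x² - 5x + 6 = 0, which factors as (x - (3))(x - (2)) = 0.
Roots r₁ = 3, r₂ = 2 (distinct).
General solution: g(n) = A·(3)^n + B·(2)^n.
From g(0) = -2: A + B = -2.
From g(1) = -4: 3A + 2B = -4.
Solving: A = 0, B = -2.
So g(n) = - 2 \cdot 2^{n}.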